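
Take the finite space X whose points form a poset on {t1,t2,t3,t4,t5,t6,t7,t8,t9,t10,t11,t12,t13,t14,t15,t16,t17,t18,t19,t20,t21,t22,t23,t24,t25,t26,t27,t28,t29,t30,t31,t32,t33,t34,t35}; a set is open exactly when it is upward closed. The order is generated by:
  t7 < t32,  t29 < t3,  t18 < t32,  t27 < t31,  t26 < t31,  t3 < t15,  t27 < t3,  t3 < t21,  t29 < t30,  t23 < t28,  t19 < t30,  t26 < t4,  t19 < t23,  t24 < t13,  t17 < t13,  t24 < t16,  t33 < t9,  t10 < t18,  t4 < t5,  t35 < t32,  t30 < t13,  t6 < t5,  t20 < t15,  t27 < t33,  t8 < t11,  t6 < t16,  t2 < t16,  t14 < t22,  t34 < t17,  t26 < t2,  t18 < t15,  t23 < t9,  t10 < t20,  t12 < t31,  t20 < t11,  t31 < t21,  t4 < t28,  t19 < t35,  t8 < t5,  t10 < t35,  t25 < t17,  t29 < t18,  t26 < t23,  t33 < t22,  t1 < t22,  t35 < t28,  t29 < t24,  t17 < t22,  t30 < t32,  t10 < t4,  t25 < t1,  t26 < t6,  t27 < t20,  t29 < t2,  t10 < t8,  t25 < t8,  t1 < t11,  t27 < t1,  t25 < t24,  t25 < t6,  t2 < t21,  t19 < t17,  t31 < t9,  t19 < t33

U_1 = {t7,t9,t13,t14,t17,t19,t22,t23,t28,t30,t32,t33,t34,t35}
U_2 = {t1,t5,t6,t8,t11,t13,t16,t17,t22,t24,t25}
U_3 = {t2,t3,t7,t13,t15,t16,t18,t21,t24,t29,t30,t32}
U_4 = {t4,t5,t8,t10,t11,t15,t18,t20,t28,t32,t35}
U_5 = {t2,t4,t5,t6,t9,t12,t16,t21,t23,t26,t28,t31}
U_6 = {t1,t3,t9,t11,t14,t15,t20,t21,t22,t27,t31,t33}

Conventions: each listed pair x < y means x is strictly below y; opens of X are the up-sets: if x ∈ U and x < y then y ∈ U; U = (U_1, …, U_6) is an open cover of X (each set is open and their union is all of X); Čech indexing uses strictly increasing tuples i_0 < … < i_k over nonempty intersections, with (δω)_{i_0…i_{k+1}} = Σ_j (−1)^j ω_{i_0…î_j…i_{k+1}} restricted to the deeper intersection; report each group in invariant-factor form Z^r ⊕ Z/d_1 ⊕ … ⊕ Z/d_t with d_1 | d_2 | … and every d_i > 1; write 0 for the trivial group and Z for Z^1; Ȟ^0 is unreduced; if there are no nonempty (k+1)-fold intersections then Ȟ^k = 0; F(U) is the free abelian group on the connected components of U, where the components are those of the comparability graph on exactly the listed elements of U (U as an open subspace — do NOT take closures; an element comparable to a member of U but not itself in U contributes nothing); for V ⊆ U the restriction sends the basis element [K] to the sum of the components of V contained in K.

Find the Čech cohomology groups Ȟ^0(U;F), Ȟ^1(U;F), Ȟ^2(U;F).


nerve of the cover:
  U12={t13,t17,t22} U13={t7,t13,t30,t32} U14={t28,t32,t35} U15={t9,t23,t28} U16={t9,t14,t22,t33} U23={t13,t16,t24} U24={t5,t8,t11} U25={t5,t6,t16} U26={t1,t11,t22} U34={t15,t18,t32} U35={t2,t16,t21} U36={t3,t15,t21} U45={t4,t5,t28} U46={t11,t15,t20} U56={t9,t21,t31}
  U123={t13} U126={t22} U134={t32} U145={t28} U156={t9} U235={t16} U245={t5} U246={t11} U346={t15} U356={t21}
components per intersection:
  U1: {t7,t9,t13,t14,t17,t19,t22,t23,t28,t30,t32,t33,t34,t35}
  U2: {t1,t5,t6,t8,t11,t13,t16,t17,t22,t24,t25}
  U3: {t2,t3,t7,t13,t15,t16,t18,t21,t24,t29,t30,t32}
  U4: {t4,t5,t8,t10,t11,t15,t18,t20,t28,t32,t35}
  U5: {t2,t4,t5,t6,t9,t12,t16,t21,t23,t26,t28,t31}
  U6: {t1,t3,t9,t11,t14,t15,t20,t21,t22,t27,t31,t33}
  U12: {t13,t17,t22}
  U13: {t7,t13,t30,t32}
  U14: {t28,t32,t35}
  U15: {t9,t23,t28}
  U16: {t9,t14,t22,t33}
  U23: {t13,t16,t24}
  U24: {t5,t8,t11}
  U25: {t5,t6,t16}
  U26: {t1,t11,t22}
  U34: {t15,t18,t32}
  U35: {t2,t16,t21}
  U36: {t3,t15,t21}
  U45: {t4,t5,t28}
  U46: {t11,t15,t20}
  U56: {t9,t21,t31}
  U123: {t13}
  U126: {t22}
  U134: {t32}
  U145: {t28}
  U156: {t9}
  U235: {t16}
  U245: {t5}
  U246: {t11}
  U346: {t15}
  U356: {t21}
C dims 6,15,10; δ0: rk 5, SNF 1^5; δ1: rk 10, SNF 1^9·2
Ȟ^0 = (6 − 5) − 0 = 1, so Ȟ^0 ≅ Z
Ȟ^1 = (15 − 10) − 5 = 0, so Ȟ^1 ≅ 0
Ȟ^2 = (10 − 0) − 10 = 0 plus torsion [2], so Ȟ^2 ≅ Z/2

Ȟ^0 ≅ Z, Ȟ^1 ≅ 0 and Ȟ^2 ≅ Z/2


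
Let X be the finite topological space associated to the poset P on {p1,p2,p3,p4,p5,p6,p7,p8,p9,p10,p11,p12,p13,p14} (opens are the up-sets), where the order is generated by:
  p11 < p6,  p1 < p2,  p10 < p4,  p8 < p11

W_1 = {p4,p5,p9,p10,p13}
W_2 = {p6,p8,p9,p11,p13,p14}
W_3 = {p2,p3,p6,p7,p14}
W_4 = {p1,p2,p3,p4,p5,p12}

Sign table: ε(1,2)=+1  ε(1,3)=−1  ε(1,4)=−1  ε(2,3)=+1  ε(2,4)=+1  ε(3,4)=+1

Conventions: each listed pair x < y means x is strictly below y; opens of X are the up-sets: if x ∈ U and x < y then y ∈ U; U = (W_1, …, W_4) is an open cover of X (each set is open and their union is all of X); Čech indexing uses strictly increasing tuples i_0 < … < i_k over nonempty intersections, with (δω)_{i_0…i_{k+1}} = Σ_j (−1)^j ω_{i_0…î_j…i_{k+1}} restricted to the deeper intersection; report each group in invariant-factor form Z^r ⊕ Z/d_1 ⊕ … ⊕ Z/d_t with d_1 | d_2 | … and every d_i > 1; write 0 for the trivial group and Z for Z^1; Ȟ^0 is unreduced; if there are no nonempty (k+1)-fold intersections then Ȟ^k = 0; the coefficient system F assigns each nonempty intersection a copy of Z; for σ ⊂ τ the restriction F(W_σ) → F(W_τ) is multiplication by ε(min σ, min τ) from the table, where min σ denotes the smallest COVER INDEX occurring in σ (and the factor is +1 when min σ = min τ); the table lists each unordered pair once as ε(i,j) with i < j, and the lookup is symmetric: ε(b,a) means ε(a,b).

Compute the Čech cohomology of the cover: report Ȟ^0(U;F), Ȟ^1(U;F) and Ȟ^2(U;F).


Ȟ^0 = 0,  Ȟ^1 = Z/2,  Ȟ^2 = 0

nonempty intersections:
  W12={p9,p13} W14={p4,p5} W23={p6,p14} W34={p2,p3}
C dims 4,4; δ0: rk 4, SNF 1^3·2
Ȟ^0: (4−4)−0=0 ⇒ 0
Ȟ^1: (4−0)−4=0 plus torsion [2] ⇒ Z/2
Ȟ^2: (0−0)−0=0 ⇒ 0


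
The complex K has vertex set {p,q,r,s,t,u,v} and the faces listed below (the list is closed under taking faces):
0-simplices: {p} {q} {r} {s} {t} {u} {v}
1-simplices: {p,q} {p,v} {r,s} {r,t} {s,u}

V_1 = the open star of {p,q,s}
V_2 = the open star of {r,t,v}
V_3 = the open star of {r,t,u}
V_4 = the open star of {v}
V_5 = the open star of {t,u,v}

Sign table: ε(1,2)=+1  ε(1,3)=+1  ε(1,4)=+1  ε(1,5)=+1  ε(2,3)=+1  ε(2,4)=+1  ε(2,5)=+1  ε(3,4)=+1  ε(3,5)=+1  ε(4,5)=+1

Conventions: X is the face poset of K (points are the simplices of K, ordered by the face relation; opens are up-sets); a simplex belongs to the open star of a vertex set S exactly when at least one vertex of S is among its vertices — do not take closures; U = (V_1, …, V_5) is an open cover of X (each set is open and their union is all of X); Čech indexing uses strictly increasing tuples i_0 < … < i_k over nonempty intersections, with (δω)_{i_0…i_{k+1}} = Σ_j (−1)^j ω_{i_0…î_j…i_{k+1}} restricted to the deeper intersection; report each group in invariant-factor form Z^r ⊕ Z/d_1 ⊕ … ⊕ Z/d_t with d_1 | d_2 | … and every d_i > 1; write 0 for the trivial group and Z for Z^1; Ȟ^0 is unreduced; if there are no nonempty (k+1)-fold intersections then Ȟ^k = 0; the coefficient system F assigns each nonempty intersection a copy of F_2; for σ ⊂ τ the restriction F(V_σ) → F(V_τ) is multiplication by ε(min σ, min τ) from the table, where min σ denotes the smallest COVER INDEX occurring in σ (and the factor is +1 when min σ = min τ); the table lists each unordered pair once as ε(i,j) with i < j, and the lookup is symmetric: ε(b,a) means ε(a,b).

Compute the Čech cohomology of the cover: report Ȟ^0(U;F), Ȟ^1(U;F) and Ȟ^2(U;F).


Ȟ^0(U;F) ≅ Z/2; Ȟ^1(U;F) ≅ 0; Ȟ^2(U;F) ≅ Z/2

nerve simplices:
  V1={{p},{q},{s},{p,q},{p,v},{r,s},{s,u}} V2={{r},{t},{v},{p,v},{r,s},{r,t}} V3={{r},{t},{u},{r,s},{r,t},{s,u}} V4={{v},{p,v}} V5={{t},{u},{v},{p,v},{r,t},{s,u}}
  V12={{p,v},{r,s}} V13={{r,s},{s,u}} V14={{p,v}} V15={{p,v},{s,u}} V23={{r},{t},{r,s},{r,t}} V24={{v},{p,v}} V25={{t},{v},{p,v},{r,t}} V35={{t},{u},{r,t},{s,u}} V45={{v},{p,v}}
  V123={{r,s}} V124={{p,v}} V125={{p,v}} V135={{s,u}} V145={{p,v}} V235={{t},{r,t}} V245={{v},{p,v}}
  V1245={{p,v}}
C dims 5,9,7,1; δ0: rk_F2 4; δ1: rk_F2 5; δ2: rk_F2 1
degree 0: 5−4−0 = 1 → Ȟ^0 ≅ Z/2
degree 1: 9−5−4 = 0 → Ȟ^1 ≅ 0
degree 2: 7−1−5 = 1 → Ȟ^2 ≅ Z/2


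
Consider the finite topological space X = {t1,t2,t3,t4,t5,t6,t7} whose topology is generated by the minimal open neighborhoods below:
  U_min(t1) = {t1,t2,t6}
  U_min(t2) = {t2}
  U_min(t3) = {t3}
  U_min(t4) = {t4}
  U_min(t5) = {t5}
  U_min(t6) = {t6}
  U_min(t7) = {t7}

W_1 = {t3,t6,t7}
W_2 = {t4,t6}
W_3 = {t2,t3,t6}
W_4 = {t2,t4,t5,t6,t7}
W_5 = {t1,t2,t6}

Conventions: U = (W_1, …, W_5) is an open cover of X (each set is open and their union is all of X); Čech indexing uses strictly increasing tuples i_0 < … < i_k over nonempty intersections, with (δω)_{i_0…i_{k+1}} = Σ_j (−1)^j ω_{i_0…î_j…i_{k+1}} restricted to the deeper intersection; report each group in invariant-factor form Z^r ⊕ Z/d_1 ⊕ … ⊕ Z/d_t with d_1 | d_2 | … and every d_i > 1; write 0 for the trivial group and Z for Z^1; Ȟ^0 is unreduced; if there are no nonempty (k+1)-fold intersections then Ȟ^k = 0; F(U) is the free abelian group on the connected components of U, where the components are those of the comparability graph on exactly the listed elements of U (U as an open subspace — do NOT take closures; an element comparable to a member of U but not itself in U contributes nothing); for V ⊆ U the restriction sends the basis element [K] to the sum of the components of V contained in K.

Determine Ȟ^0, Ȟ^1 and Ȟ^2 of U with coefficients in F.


Ȟ^0 ≅ Z^5,  Ȟ^1 ≅ 0,  Ȟ^2 ≅ 0

nonempty intersections:
  W12={t6} W13={t3,t6} W14={t6,t7} W15={t6} W23={t6} W24={t4,t6} W25={t6} W34={t2,t6} W35={t2,t6} W45={t2,t6}
  W123={t6} W124={t6} W125={t6} W134={t6} W135={t6} W145={t6} W234={t6} W235={t6} W245={t6} W345={t2,t6}
  W1234={t6} W1235={t6} W1245={t6} W1345={t6} W2345={t6}
  W12345={t6}
components per intersection:
  W1: {t3} {t6} {t7}
  W2: {t4} {t6}
  W3: {t2} {t3} {t6}
  W4: {t2} {t4} {t5} {t6} {t7}
  W5: {t1,t2,t6}
  W12: {t6}
  W13: {t3} {t6}
  W14: {t6} {t7}
  W15: {t6}
  W23: {t6}
  W24: {t4} {t6}
  W25: {t6}
  W34: {t2} {t6}
  W35: {t2} {t6}
  W45: {t2} {t6}
  W123: {t6}
  W124: {t6}
  W125: {t6}
  W134: {t6}
  W135: {t6}
  W145: {t6}
  W234: {t6}
  W235: {t6}
  W245: {t6}
  W345: {t2} {t6}
  W1234: {t6}
  W1235: {t6}
  W1245: {t6}
  W1345: {t6}
  W2345: {t6}
  W12345: {t6}
C dims 14,16,11,5; δ0: rk 9, SNF 1^9; δ1: rk 7, SNF 1^7; δ2: rk 4, SNF 1^4
Ȟ^0: (14−9)−0=5 ⇒ Z^5
Ȟ^1: (16−7)−9=0 ⇒ 0
Ȟ^2: (11−4)−7=0 ⇒ 0


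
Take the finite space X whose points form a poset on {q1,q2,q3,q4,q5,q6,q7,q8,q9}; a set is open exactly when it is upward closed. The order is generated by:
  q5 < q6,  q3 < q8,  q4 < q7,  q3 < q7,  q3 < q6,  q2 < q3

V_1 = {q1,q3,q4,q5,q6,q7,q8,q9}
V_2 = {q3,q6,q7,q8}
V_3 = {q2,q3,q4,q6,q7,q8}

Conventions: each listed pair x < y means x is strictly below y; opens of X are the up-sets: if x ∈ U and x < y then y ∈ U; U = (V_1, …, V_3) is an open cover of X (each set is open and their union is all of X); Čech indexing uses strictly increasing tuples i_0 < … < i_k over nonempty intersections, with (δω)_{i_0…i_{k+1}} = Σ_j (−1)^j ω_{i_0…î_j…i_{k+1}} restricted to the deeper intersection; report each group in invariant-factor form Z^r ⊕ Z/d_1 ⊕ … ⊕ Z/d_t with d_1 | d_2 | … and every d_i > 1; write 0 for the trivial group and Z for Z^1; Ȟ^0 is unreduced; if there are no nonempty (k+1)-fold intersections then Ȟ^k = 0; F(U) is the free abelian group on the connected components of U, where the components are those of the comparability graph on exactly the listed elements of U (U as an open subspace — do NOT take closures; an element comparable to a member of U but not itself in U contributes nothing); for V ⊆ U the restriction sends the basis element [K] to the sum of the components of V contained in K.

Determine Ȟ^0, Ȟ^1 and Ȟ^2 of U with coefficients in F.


nerve of the cover:
  V12={q3,q6,q7,q8} V13={q3,q4,q6,q7,q8} V23={q3,q6,q7,q8}
  V123={q3,q6,q7,q8}
components per intersection:
  V1: {q1} {q3,q4,q5,q6,q7,q8} {q9}
  V2: {q3,q6,q7,q8}
  V3: {q2,q3,q4,q6,q7,q8}
  V12: {q3,q6,q7,q8}
  V13: {q3,q4,q6,q7,q8}
  V23: {q3,q6,q7,q8}
  V123: {q3,q6,q7,q8}
C dims 5,3,1; δ0: rk 2, SNF 1^2; δ1: rk 1, SNF 1^1
Ȟ^0 = (5 − 2) − 0 = 3, so Ȟ^0 ≅ Z^3
Ȟ^1 = (3 − 1) − 2 = 0, so Ȟ^1 ≅ 0
Ȟ^2 = (1 − 0) − 1 = 0, so Ȟ^2 ≅ 0

Ȟ^0 ≅ Z^3, Ȟ^1 ≅ 0 and Ȟ^2 ≅ 0


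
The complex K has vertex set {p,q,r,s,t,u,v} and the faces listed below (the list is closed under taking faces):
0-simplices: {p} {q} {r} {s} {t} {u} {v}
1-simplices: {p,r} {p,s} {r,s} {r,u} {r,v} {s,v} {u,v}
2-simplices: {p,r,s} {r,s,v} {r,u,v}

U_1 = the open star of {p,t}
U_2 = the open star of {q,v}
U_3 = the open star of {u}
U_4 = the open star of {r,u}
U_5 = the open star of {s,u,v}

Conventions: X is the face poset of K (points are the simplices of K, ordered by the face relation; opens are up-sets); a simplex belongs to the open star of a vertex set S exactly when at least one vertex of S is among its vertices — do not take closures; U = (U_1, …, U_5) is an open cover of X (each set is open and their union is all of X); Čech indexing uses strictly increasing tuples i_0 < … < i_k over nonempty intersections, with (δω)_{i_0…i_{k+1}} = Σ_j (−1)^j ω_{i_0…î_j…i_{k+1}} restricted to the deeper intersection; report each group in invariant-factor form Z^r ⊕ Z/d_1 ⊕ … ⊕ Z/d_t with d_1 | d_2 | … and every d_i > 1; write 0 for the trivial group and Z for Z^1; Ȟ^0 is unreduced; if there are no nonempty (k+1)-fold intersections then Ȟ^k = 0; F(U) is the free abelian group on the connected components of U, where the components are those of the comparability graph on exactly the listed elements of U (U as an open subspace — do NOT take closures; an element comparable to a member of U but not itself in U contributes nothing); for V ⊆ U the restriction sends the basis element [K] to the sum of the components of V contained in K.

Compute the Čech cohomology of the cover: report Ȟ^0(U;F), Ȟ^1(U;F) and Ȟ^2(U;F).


nonempty intersections:
  U1={{p},{t},{p,r},{p,s},{p,r,s}} U2={{q},{v},{r,v},{s,v},{u,v},{r,s,v},{r,u,v}} U3={{u},{r,u},{u,v},{r,u,v}} U4={{r},{u},{p,r},{r,s},{r,u},{r,v},{u,v},{p,r,s},{r,s,v},{r,u,v}} U5={{s},{u},{v},{p,s},{r,s},{r,u},{r,v},{s,v},{u,v},{p,r,s},{r,s,v},{r,u,v}}
  U14={{p,r},{p,r,s}} U15={{p,s},{p,r,s}} U23={{u,v},{r,u,v}} U24={{r,v},{u,v},{r,s,v},{r,u,v}} U25={{v},{r,v},{s,v},{u,v},{r,s,v},{r,u,v}} U34={{u},{r,u},{u,v},{r,u,v}} U35={{u},{r,u},{u,v},{r,u,v}} U45={{u},{r,s},{r,u},{r,v},{u,v},{p,r,s},{r,s,v},{r,u,v}}
  U145={{p,r,s}} U234={{u,v},{r,u,v}} U235={{u,v},{r,u,v}} U245={{r,v},{u,v},{r,s,v},{r,u,v}} U345={{u},{r,u},{u,v},{r,u,v}}
  U2345={{u,v},{r,u,v}}
components per intersection:
  U1: {{p},{p,r},{p,s},{p,r,s}} {{t}}
  U2: {{q}} {{v},{r,v},{s,v},{u,v},{r,s,v},{r,u,v}}
  U3: {{u},{r,u},{u,v},{r,u,v}}
  U4: {{r},{u},{p,r},{r,s},{r,u},{r,v},{u,v},{p,r,s},{r,s,v},{r,u,v}}
  U5: {{s},{u},{v},{p,s},{r,s},{r,u},{r,v},{s,v},{u,v},{p,r,s},{r,s,v},{r,u,v}}
  U14: {{p,r},{p,r,s}}
  U15: {{p,s},{p,r,s}}
  U23: {{u,v},{r,u,v}}
  U24: {{r,v},{u,v},{r,s,v},{r,u,v}}
  U25: {{v},{r,v},{s,v},{u,v},{r,s,v},{r,u,v}}
  U34: {{u},{r,u},{u,v},{r,u,v}}
  U35: {{u},{r,u},{u,v},{r,u,v}}
  U45: {{u},{r,s},{r,u},{r,v},{u,v},{p,r,s},{r,s,v},{r,u,v}}
  U145: {{p,r,s}}
  U234: {{u,v},{r,u,v}}
  U235: {{u,v},{r,u,v}}
  U245: {{r,v},{u,v},{r,s,v},{r,u,v}}
  U345: {{u},{r,u},{u,v},{r,u,v}}
  U2345: {{u,v},{r,u,v}}
C dims 7,8,5,1; δ0: rk 4, SNF 1^4; δ1: rk 4, SNF 1^4; δ2: rk 1, SNF 1^1
Ȟ^0: (7−4)−0=3 ⇒ Z^3
Ȟ^1: (8−4)−4=0 ⇒ 0
Ȟ^2: (5−1)−4=0 ⇒ 0

Ȟ^0 ≅ Z^3, Ȟ^1 ≅ 0, Ȟ^2 ≅ 0


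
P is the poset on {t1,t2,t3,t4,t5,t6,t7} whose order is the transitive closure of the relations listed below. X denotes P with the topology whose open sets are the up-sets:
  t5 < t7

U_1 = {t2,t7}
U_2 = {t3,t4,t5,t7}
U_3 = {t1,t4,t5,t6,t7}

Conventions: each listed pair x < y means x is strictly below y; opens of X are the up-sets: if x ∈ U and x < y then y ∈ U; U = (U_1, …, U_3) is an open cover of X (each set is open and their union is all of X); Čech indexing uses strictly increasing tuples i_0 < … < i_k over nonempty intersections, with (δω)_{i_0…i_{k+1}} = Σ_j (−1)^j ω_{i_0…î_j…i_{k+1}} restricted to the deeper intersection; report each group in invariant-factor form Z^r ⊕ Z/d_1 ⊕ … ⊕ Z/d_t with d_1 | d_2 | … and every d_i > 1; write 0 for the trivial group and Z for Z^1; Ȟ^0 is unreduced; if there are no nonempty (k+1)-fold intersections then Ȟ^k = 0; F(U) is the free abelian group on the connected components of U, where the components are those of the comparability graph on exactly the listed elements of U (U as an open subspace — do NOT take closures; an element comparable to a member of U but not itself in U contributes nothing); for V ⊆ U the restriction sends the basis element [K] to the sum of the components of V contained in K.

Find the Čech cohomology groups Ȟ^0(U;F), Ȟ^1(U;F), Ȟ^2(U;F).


nonempty intersections:
  U12={t7} U13={t7} U23={t4,t5,t7}
  U123={t7}
components per intersection:
  U1: {t2} {t7}
  U2: {t3} {t4} {t5,t7}
  U3: {t1} {t4} {t5,t7} {t6}
  U12: {t7}
  U13: {t7}
  U23: {t4} {t5,t7}
  U123: {t7}
C dims 9,4,1; δ0: rk 3, SNF 1^3; δ1: rk 1, SNF 1^1
Ȟ^0: (9−3)−0=6 ⇒ Z^6
Ȟ^1: (4−1)−3=0 ⇒ 0
Ȟ^2: (1−0)−1=0 ⇒ 0

Ȟ^0 = Z^6; Ȟ^1 = 0; Ȟ^2 = 0


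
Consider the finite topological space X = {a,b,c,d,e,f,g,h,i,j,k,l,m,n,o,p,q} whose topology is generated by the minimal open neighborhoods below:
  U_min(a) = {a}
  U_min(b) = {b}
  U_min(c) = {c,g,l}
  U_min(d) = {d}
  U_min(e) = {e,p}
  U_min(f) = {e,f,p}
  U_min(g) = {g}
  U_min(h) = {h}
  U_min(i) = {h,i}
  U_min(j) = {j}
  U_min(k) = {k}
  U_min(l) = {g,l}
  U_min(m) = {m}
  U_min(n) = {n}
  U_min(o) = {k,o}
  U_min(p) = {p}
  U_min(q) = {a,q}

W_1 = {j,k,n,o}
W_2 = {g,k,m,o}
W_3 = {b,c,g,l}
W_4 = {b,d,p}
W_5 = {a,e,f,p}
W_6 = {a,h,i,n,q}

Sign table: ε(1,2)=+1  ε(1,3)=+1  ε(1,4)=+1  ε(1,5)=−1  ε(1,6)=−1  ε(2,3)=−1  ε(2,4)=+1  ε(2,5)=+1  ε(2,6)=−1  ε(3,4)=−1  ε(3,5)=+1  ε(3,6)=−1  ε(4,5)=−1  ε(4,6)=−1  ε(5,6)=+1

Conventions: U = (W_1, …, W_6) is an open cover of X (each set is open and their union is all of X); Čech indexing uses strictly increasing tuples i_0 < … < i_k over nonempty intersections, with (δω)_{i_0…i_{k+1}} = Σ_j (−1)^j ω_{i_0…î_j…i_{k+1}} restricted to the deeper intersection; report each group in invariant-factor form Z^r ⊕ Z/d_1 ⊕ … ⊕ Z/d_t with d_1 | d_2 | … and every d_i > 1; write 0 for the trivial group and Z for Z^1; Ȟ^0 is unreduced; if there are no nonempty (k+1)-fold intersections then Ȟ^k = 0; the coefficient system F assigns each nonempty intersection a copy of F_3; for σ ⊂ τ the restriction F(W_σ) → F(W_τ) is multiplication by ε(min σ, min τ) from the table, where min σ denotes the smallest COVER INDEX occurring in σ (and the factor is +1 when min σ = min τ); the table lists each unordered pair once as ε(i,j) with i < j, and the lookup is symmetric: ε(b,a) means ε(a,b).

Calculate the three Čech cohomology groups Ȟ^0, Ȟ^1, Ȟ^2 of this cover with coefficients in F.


Ȟ^0 ≅ Z/3, Ȟ^1 ≅ Z/3 and Ȟ^2 ≅ 0

nerve of the cover:
  W12={k,o} W16={n} W23={g} W34={b} W45={p} W56={a}
C dims 6,6; δ0: rk_F3 5
Ȟ^0 = (6 − 5) − 0 = 1, so Ȟ^0 ≅ Z/3
Ȟ^1 = (6 − 0) − 5 = 1, so Ȟ^1 ≅ Z/3
Ȟ^2 = (0 − 0) − 0 = 0, so Ȟ^2 ≅ 0


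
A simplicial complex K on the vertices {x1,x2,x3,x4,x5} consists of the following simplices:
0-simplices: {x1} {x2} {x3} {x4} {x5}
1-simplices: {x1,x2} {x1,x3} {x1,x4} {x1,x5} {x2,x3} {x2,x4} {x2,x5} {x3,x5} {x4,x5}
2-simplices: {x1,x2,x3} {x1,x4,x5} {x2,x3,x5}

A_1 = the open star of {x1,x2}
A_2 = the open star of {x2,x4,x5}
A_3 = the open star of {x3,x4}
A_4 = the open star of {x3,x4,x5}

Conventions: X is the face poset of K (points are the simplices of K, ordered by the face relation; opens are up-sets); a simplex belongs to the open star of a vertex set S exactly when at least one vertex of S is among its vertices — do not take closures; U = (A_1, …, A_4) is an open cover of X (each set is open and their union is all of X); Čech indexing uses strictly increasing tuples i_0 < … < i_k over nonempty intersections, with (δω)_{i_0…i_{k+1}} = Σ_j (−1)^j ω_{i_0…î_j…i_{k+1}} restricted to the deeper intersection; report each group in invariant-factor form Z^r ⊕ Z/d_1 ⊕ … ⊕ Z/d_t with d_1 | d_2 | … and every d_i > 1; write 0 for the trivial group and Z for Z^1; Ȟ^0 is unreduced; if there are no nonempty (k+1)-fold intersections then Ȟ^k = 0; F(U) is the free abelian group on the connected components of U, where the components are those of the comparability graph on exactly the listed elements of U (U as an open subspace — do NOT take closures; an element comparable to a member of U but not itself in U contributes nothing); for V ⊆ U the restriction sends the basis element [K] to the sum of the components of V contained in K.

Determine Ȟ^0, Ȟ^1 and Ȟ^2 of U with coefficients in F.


nonempty intersections:
  A1={{x1},{x2},{x1,x2},{x1,x3},{x1,x4},{x1,x5},{x2,x3},{x2,x4},{x2,x5},{x1,x2,x3},{x1,x4,x5},{x2,x3,x5}} A2={{x2},{x4},{x5},{x1,x2},{x1,x4},{x1,x5},{x2,x3},{x2,x4},{x2,x5},{x3,x5},{x4,x5},{x1,x2,x3},{x1,x4,x5},{x2,x3,x5}} A3={{x3},{x4},{x1,x3},{x1,x4},{x2,x3},{x2,x4},{x3,x5},{x4,x5},{x1,x2,x3},{x1,x4,x5},{x2,x3,x5}} A4={{x3},{x4},{x5},{x1,x3},{x1,x4},{x1,x5},{x2,x3},{x2,x4},{x2,x5},{x3,x5},{x4,x5},{x1,x2,x3},{x1,x4,x5},{x2,x3,x5}}
  A12={{x2},{x1,x2},{x1,x4},{x1,x5},{x2,x3},{x2,x4},{x2,x5},{x1,x2,x3},{x1,x4,x5},{x2,x3,x5}} A13={{x1,x3},{x1,x4},{x2,x3},{x2,x4},{x1,x2,x3},{x1,x4,x5},{x2,x3,x5}} A14={{x1,x3},{x1,x4},{x1,x5},{x2,x3},{x2,x4},{x2,x5},{x1,x2,x3},{x1,x4,x5},{x2,x3,x5}} A23={{x4},{x1,x4},{x2,x3},{x2,x4},{x3,x5},{x4,x5},{x1,x2,x3},{x1,x4,x5},{x2,x3,x5}} A24={{x4},{x5},{x1,x4},{x1,x5},{x2,x3},{x2,x4},{x2,x5},{x3,x5},{x4,x5},{x1,x2,x3},{x1,x4,x5},{x2,x3,x5}} A34={{x3},{x4},{x1,x3},{x1,x4},{x2,x3},{x2,x4},{x3,x5},{x4,x5},{x1,x2,x3},{x1,x4,x5},{x2,x3,x5}}
  A123={{x1,x4},{x2,x3},{x2,x4},{x1,x2,x3},{x1,x4,x5},{x2,x3,x5}} A124={{x1,x4},{x1,x5},{x2,x3},{x2,x4},{x2,x5},{x1,x2,x3},{x1,x4,x5},{x2,x3,x5}} A134={{x1,x3},{x1,x4},{x2,x3},{x2,x4},{x1,x2,x3},{x1,x4,x5},{x2,x3,x5}} A234={{x4},{x1,x4},{x2,x3},{x2,x4},{x3,x5},{x4,x5},{x1,x2,x3},{x1,x4,x5},{x2,x3,x5}}
  A1234={{x1,x4},{x2,x3},{x2,x4},{x1,x2,x3},{x1,x4,x5},{x2,x3,x5}}
components per intersection:
  A1: {{x1},{x2},{x1,x2},{x1,x3},{x1,x4},{x1,x5},{x2,x3},{x2,x4},{x2,x5},{x1,x2,x3},{x1,x4,x5},{x2,x3,x5}}
  A2: {{x2},{x4},{x5},{x1,x2},{x1,x4},{x1,x5},{x2,x3},{x2,x4},{x2,x5},{x3,x5},{x4,x5},{x1,x2,x3},{x1,x4,x5},{x2,x3,x5}}
  A3: {{x3},{x1,x3},{x2,x3},{x3,x5},{x1,x2,x3},{x2,x3,x5}} {{x4},{x1,x4},{x2,x4},{x4,x5},{x1,x4,x5}}
  A4: {{x3},{x4},{x5},{x1,x3},{x1,x4},{x1,x5},{x2,x3},{x2,x4},{x2,x5},{x3,x5},{x4,x5},{x1,x2,x3},{x1,x4,x5},{x2,x3,x5}}
  A12: {{x2},{x1,x2},{x2,x3},{x2,x4},{x2,x5},{x1,x2,x3},{x2,x3,x5}} {{x1,x4},{x1,x5},{x1,x4,x5}}
  A13: {{x1,x3},{x2,x3},{x1,x2,x3},{x2,x3,x5}} {{x1,x4},{x1,x4,x5}} {{x2,x4}}
  A14: {{x1,x3},{x2,x3},{x2,x5},{x1,x2,x3},{x2,x3,x5}} {{x1,x4},{x1,x5},{x1,x4,x5}} {{x2,x4}}
  A23: {{x4},{x1,x4},{x2,x4},{x4,x5},{x1,x4,x5}} {{x2,x3},{x3,x5},{x1,x2,x3},{x2,x3,x5}}
  A24: {{x4},{x5},{x1,x4},{x1,x5},{x2,x3},{x2,x4},{x2,x5},{x3,x5},{x4,x5},{x1,x2,x3},{x1,x4,x5},{x2,x3,x5}}
  A34: {{x3},{x1,x3},{x2,x3},{x3,x5},{x1,x2,x3},{x2,x3,x5}} {{x4},{x1,x4},{x2,x4},{x4,x5},{x1,x4,x5}}
  A123: {{x1,x4},{x1,x4,x5}} {{x2,x3},{x1,x2,x3},{x2,x3,x5}} {{x2,x4}}
  A124: {{x1,x4},{x1,x5},{x1,x4,x5}} {{x2,x3},{x2,x5},{x1,x2,x3},{x2,x3,x5}} {{x2,x4}}
  A134: {{x1,x3},{x2,x3},{x1,x2,x3},{x2,x3,x5}} {{x1,x4},{x1,x4,x5}} {{x2,x4}}
  A234: {{x4},{x1,x4},{x2,x4},{x4,x5},{x1,x4,x5}} {{x2,x3},{x3,x5},{x1,x2,x3},{x2,x3,x5}}
  A1234: {{x1,x4},{x1,x4,x5}} {{x2,x3},{x1,x2,x3},{x2,x3,x5}} {{x2,x4}}
C dims 5,13,11,3; δ0: rk 4, SNF 1^4; δ1: rk 8, SNF 1^8; δ2: rk 3, SNF 1^3
Ȟ^0: (5−4)−0=1 ⇒ Z
Ȟ^1: (13−8)−4=1 ⇒ Z
Ȟ^2: (11−3)−8=0 ⇒ 0

Ȟ^0 = Z,  Ȟ^1 = Z,  Ȟ^2 = 0


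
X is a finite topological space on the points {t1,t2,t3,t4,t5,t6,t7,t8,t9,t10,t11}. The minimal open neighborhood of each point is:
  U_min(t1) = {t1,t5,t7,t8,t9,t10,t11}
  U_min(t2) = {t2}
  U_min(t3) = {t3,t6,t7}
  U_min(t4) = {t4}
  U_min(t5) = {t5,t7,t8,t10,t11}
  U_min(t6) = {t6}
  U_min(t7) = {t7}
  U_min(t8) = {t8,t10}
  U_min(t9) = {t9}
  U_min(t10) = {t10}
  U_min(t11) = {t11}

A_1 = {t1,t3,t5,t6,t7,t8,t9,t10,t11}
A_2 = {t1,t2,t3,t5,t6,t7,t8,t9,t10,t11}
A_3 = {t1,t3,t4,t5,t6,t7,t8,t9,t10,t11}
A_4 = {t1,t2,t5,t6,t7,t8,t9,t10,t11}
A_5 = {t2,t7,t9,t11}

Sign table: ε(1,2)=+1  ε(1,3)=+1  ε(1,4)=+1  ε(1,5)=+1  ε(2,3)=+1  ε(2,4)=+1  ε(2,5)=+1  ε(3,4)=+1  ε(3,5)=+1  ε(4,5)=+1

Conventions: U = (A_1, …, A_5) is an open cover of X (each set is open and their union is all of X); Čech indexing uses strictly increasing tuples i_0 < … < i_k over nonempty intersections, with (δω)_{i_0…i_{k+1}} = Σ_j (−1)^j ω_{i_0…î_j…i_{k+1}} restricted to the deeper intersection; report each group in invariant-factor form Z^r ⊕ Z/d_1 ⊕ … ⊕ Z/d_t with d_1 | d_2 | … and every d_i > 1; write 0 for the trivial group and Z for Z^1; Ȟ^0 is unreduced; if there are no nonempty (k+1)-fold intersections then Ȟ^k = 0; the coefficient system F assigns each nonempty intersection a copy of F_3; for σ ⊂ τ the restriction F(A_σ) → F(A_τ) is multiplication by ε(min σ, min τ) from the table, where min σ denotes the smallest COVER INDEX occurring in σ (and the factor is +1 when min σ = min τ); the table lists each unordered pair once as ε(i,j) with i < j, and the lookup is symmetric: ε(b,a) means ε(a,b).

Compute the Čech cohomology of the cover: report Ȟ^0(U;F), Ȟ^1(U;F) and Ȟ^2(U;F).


nonempty intersections:
  A12={t1,t3,t5,t6,t7,t8,t9,t10,t11} A13={t1,t3,t5,t6,t7,t8,t9,t10,t11} A14={t1,t5,t6,t7,t8,t9,t10,t11} A15={t7,t9,t11} A23={t1,t3,t5,t6,t7,t8,t9,t10,t11} A24={t1,t2,t5,t6,t7,t8,t9,t10,t11} A25={t2,t7,t9,t11} A34={t1,t5,t6,t7,t8,t9,t10,t11} A35={t7,t9,t11} A45={t2,t7,t9,t11}
  A123={t1,t3,t5,t6,t7,t8,t9,t10,t11} A124={t1,t5,t6,t7,t8,t9,t10,t11} A125={t7,t9,t11} A134={t1,t5,t6,t7,t8,t9,t10,t11} A135={t7,t9,t11} A145={t7,t9,t11} A234={t1,t5,t6,t7,t8,t9,t10,t11} A235={t7,t9,t11} A245={t2,t7,t9,t11} A345={t7,t9,t11}
  A1234={t1,t5,t6,t7,t8,t9,t10,t11} A1235={t7,t9,t11} A1245={t7,t9,t11} A1345={t7,t9,t11} A2345={t7,t9,t11}
  A12345={t7,t9,t11}
C dims 5,10,10,5; δ0: rk_F3 4; δ1: rk_F3 6; δ2: rk_F3 4
Ȟ^0: (5−4)−0=1 ⇒ Z/3
Ȟ^1: (10−6)−4=0 ⇒ 0
Ȟ^2: (10−4)−6=0 ⇒ 0

Ȟ^0(U;F) ≅ Z/3, Ȟ^1(U;F) ≅ 0, Ȟ^2(U;F) ≅ 0


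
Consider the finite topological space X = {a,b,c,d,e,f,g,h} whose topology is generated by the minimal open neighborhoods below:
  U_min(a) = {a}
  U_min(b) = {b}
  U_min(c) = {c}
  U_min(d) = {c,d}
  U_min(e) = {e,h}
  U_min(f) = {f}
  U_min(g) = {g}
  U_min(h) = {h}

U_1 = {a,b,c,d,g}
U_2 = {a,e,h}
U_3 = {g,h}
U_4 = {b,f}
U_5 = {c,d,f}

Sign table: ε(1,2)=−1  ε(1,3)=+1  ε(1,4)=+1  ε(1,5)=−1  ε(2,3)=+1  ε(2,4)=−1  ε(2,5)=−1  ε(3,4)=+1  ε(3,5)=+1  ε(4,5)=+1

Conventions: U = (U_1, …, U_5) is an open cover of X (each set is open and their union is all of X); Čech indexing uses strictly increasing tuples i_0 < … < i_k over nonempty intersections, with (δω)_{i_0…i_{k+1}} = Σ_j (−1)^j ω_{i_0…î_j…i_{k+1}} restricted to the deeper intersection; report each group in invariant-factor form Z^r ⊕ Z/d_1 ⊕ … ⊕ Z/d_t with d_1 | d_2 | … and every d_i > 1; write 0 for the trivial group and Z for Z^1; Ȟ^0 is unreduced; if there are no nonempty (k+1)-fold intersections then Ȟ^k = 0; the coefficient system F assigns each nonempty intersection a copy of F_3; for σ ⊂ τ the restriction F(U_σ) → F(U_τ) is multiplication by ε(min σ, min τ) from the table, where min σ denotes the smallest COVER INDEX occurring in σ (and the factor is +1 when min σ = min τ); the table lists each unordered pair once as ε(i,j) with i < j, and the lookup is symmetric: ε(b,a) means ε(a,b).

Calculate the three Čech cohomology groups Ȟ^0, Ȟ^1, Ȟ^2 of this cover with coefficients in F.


nonempty intersections:
  U12={a} U13={g} U14={b} U15={c,d} U23={h} U45={f}
C dims 5,6; δ0: rk_F3 5
Ȟ^0: (5−5)−0=0 ⇒ 0
Ȟ^1: (6−0)−5=1 ⇒ Z/3
Ȟ^2: (0−0)−0=0 ⇒ 0

Ȟ^0 = 0; Ȟ^1 = Z/3; Ȟ^2 = 0


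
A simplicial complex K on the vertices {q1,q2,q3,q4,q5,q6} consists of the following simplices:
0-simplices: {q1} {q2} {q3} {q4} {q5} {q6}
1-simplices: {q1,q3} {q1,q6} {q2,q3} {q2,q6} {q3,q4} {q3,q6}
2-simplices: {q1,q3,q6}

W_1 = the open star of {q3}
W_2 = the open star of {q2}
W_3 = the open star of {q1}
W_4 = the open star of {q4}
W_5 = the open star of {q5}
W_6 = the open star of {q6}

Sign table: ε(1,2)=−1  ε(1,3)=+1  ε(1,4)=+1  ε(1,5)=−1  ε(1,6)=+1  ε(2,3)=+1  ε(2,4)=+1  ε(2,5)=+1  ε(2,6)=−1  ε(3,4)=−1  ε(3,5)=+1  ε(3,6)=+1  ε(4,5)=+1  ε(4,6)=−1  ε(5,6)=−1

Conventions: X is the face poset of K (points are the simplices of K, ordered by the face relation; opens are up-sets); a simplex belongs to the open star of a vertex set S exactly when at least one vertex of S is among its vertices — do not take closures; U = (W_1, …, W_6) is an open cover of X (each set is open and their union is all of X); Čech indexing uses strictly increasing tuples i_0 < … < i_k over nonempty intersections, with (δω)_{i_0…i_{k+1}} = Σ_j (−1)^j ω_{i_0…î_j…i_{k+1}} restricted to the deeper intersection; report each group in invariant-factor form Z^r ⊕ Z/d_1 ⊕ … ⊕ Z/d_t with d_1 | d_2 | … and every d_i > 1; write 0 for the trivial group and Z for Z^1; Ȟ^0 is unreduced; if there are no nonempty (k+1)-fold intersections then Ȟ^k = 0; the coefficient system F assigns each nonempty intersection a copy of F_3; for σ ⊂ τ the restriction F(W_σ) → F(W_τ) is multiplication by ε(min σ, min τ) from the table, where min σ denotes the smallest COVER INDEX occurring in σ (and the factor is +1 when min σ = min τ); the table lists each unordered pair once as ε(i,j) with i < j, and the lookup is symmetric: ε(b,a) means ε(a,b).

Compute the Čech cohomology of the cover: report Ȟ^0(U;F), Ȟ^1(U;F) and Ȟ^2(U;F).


Ȟ^0 ≅ Z/3 ⊕ Z/3, Ȟ^1 ≅ Z/3 and Ȟ^2 ≅ 0

nonempty overlaps:
  W1={{q3},{q1,q3},{q2,q3},{q3,q4},{q3,q6},{q1,q3,q6}} W2={{q2},{q2,q3},{q2,q6}} W3={{q1},{q1,q3},{q1,q6},{q1,q3,q6}} W4={{q4},{q3,q4}} W5={{q5}} W6={{q6},{q1,q6},{q2,q6},{q3,q6},{q1,q3,q6}}
  W12={{q2,q3}} W13={{q1,q3},{q1,q3,q6}} W14={{q3,q4}} W16={{q3,q6},{q1,q3,q6}} W26={{q2,q6}} W36={{q1,q6},{q1,q3,q6}}
  W136={{q1,q3,q6}}
C dims 6,6,1; δ0: rk_F3 4; δ1: rk_F3 1
degree 0: 6−4−0 = 2 → Ȟ^0 ≅ Z/3 ⊕ Z/3
degree 1: 6−1−4 = 1 → Ȟ^1 ≅ Z/3
degree 2: 1−0−1 = 0 → Ȟ^2 ≅ 0


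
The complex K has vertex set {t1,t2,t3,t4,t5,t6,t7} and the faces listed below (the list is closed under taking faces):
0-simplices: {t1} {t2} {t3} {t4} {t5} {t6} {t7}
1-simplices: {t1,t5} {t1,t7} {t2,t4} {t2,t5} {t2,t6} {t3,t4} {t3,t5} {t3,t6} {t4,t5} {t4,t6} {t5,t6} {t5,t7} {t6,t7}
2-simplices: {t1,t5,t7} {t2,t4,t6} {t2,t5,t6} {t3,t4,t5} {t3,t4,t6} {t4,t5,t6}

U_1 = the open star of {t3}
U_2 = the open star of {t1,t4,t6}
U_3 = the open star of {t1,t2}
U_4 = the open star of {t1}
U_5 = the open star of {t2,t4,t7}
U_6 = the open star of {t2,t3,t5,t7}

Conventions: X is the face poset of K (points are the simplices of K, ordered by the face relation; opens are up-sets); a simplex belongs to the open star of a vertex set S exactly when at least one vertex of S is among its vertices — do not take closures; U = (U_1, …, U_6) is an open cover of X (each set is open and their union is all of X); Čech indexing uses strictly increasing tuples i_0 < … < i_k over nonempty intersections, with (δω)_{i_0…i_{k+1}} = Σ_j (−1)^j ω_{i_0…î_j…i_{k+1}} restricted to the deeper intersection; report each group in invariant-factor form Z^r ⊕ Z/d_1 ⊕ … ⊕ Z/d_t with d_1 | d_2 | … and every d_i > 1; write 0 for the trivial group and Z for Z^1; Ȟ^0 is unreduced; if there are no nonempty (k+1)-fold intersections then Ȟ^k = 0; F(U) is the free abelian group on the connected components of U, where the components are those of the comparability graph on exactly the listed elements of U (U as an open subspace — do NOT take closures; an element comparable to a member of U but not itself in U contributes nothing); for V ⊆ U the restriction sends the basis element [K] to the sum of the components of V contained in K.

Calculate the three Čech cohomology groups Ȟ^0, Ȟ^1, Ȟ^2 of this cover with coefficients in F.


Ȟ^0 = Z,  Ȟ^1 = Z,  Ȟ^2 = 0

nonempty intersections:
  U1={{t3},{t3,t4},{t3,t5},{t3,t6},{t3,t4,t5},{t3,t4,t6}} U2={{t1},{t4},{t6},{t1,t5},{t1,t7},{t2,t4},{t2,t6},{t3,t4},{t3,t6},{t4,t5},{t4,t6},{t5,t6},{t6,t7},{t1,t5,t7},{t2,t4,t6},{t2,t5,t6},{t3,t4,t5},{t3,t4,t6},{t4,t5,t6}} U3={{t1},{t2},{t1,t5},{t1,t7},{t2,t4},{t2,t5},{t2,t6},{t1,t5,t7},{t2,t4,t6},{t2,t5,t6}} U4={{t1},{t1,t5},{t1,t7},{t1,t5,t7}} U5={{t2},{t4},{t7},{t1,t7},{t2,t4},{t2,t5},{t2,t6},{t3,t4},{t4,t5},{t4,t6},{t5,t7},{t6,t7},{t1,t5,t7},{t2,t4,t6},{t2,t5,t6},{t3,t4,t5},{t3,t4,t6},{t4,t5,t6}} U6={{t2},{t3},{t5},{t7},{t1,t5},{t1,t7},{t2,t4},{t2,t5},{t2,t6},{t3,t4},{t3,t5},{t3,t6},{t4,t5},{t5,t6},{t5,t7},{t6,t7},{t1,t5,t7},{t2,t4,t6},{t2,t5,t6},{t3,t4,t5},{t3,t4,t6},{t4,t5,t6}}
  U12={{t3,t4},{t3,t6},{t3,t4,t5},{t3,t4,t6}} U15={{t3,t4},{t3,t4,t5},{t3,t4,t6}} U16={{t3},{t3,t4},{t3,t5},{t3,t6},{t3,t4,t5},{t3,t4,t6}} U23={{t1},{t1,t5},{t1,t7},{t2,t4},{t2,t6},{t1,t5,t7},{t2,t4,t6},{t2,t5,t6}} U24={{t1},{t1,t5},{t1,t7},{t1,t5,t7}} U25={{t4},{t1,t7},{t2,t4},{t2,t6},{t3,t4},{t4,t5},{t4,t6},{t6,t7},{t1,t5,t7},{t2,t4,t6},{t2,t5,t6},{t3,t4,t5},{t3,t4,t6},{t4,t5,t6}} U26={{t1,t5},{t1,t7},{t2,t4},{t2,t6},{t3,t4},{t3,t6},{t4,t5},{t5,t6},{t6,t7},{t1,t5,t7},{t2,t4,t6},{t2,t5,t6},{t3,t4,t5},{t3,t4,t6},{t4,t5,t6}} U34={{t1},{t1,t5},{t1,t7},{t1,t5,t7}} U35={{t2},{t1,t7},{t2,t4},{t2,t5},{t2,t6},{t1,t5,t7},{t2,t4,t6},{t2,t5,t6}} U36={{t2},{t1,t5},{t1,t7},{t2,t4},{t2,t5},{t2,t6},{t1,t5,t7},{t2,t4,t6},{t2,t5,t6}} U45={{t1,t7},{t1,t5,t7}} U46={{t1,t5},{t1,t7},{t1,t5,t7}} U56={{t2},{t7},{t1,t7},{t2,t4},{t2,t5},{t2,t6},{t3,t4},{t4,t5},{t5,t7},{t6,t7},{t1,t5,t7},{t2,t4,t6},{t2,t5,t6},{t3,t4,t5},{t3,t4,t6},{t4,t5,t6}}
  U125={{t3,t4},{t3,t4,t5},{t3,t4,t6}} U126={{t3,t4},{t3,t6},{t3,t4,t5},{t3,t4,t6}} U156={{t3,t4},{t3,t4,t5},{t3,t4,t6}} U234={{t1},{t1,t5},{t1,t7},{t1,t5,t7}} U235={{t1,t7},{t2,t4},{t2,t6},{t1,t5,t7},{t2,t4,t6},{t2,t5,t6}} U236={{t1,t5},{t1,t7},{t2,t4},{t2,t6},{t1,t5,t7},{t2,t4,t6},{t2,t5,t6}} U245={{t1,t7},{t1,t5,t7}} U246={{t1,t5},{t1,t7},{t1,t5,t7}} U256={{t1,t7},{t2,t4},{t2,t6},{t3,t4},{t4,t5},{t6,t7},{t1,t5,t7},{t2,t4,t6},{t2,t5,t6},{t3,t4,t5},{t3,t4,t6},{t4,t5,t6}} U345={{t1,t7},{t1,t5,t7}} U346={{t1,t5},{t1,t7},{t1,t5,t7}} U356={{t2},{t1,t7},{t2,t4},{t2,t5},{t2,t6},{t1,t5,t7},{t2,t4,t6},{t2,t5,t6}} U456={{t1,t7},{t1,t5,t7}}
  U1256={{t3,t4},{t3,t4,t5},{t3,t4,t6}} U2345={{t1,t7},{t1,t5,t7}} U2346={{t1,t5},{t1,t7},{t1,t5,t7}} U2356={{t1,t7},{t2,t4},{t2,t6},{t1,t5,t7},{t2,t4,t6},{t2,t5,t6}} U2456={{t1,t7},{t1,t5,t7}} U3456={{t1,t7},{t1,t5,t7}}
  U23456={{t1,t7},{t1,t5,t7}}
components per intersection:
  U1: {{t3},{t3,t4},{t3,t5},{t3,t6},{t3,t4,t5},{t3,t4,t6}}
  U2: {{t1},{t1,t5},{t1,t7},{t1,t5,t7}} {{t4},{t6},{t2,t4},{t2,t6},{t3,t4},{t3,t6},{t4,t5},{t4,t6},{t5,t6},{t6,t7},{t2,t4,t6},{t2,t5,t6},{t3,t4,t5},{t3,t4,t6},{t4,t5,t6}}
  U3: {{t1},{t1,t5},{t1,t7},{t1,t5,t7}} {{t2},{t2,t4},{t2,t5},{t2,t6},{t2,t4,t6},{t2,t5,t6}}
  U4: {{t1},{t1,t5},{t1,t7},{t1,t5,t7}}
  U5: {{t2},{t4},{t2,t4},{t2,t5},{t2,t6},{t3,t4},{t4,t5},{t4,t6},{t2,t4,t6},{t2,t5,t6},{t3,t4,t5},{t3,t4,t6},{t4,t5,t6}} {{t7},{t1,t7},{t5,t7},{t6,t7},{t1,t5,t7}}
  U6: {{t2},{t3},{t5},{t7},{t1,t5},{t1,t7},{t2,t4},{t2,t5},{t2,t6},{t3,t4},{t3,t5},{t3,t6},{t4,t5},{t5,t6},{t5,t7},{t6,t7},{t1,t5,t7},{t2,t4,t6},{t2,t5,t6},{t3,t4,t5},{t3,t4,t6},{t4,t5,t6}}
  U12: {{t3,t4},{t3,t6},{t3,t4,t5},{t3,t4,t6}}
  U15: {{t3,t4},{t3,t4,t5},{t3,t4,t6}}
  U16: {{t3},{t3,t4},{t3,t5},{t3,t6},{t3,t4,t5},{t3,t4,t6}}
  U23: {{t1},{t1,t5},{t1,t7},{t1,t5,t7}} {{t2,t4},{t2,t6},{t2,t4,t6},{t2,t5,t6}}
  U24: {{t1},{t1,t5},{t1,t7},{t1,t5,t7}}
  U25: {{t4},{t2,t4},{t2,t6},{t3,t4},{t4,t5},{t4,t6},{t2,t4,t6},{t2,t5,t6},{t3,t4,t5},{t3,t4,t6},{t4,t5,t6}} {{t1,t7},{t1,t5,t7}} {{t6,t7}}
  U26: {{t1,t5},{t1,t7},{t1,t5,t7}} {{t2,t4},{t2,t6},{t3,t4},{t3,t6},{t4,t5},{t5,t6},{t2,t4,t6},{t2,t5,t6},{t3,t4,t5},{t3,t4,t6},{t4,t5,t6}} {{t6,t7}}
  U34: {{t1},{t1,t5},{t1,t7},{t1,t5,t7}}
  U35: {{t2},{t2,t4},{t2,t5},{t2,t6},{t2,t4,t6},{t2,t5,t6}} {{t1,t7},{t1,t5,t7}}
  U36: {{t2},{t2,t4},{t2,t5},{t2,t6},{t2,t4,t6},{t2,t5,t6}} {{t1,t5},{t1,t7},{t1,t5,t7}}
  U45: {{t1,t7},{t1,t5,t7}}
  U46: {{t1,t5},{t1,t7},{t1,t5,t7}}
  U56: {{t2},{t2,t4},{t2,t5},{t2,t6},{t2,t4,t6},{t2,t5,t6}} {{t7},{t1,t7},{t5,t7},{t6,t7},{t1,t5,t7}} {{t3,t4},{t4,t5},{t3,t4,t5},{t3,t4,t6},{t4,t5,t6}}
  U125: {{t3,t4},{t3,t4,t5},{t3,t4,t6}}
  U126: {{t3,t4},{t3,t6},{t3,t4,t5},{t3,t4,t6}}
  U156: {{t3,t4},{t3,t4,t5},{t3,t4,t6}}
  U234: {{t1},{t1,t5},{t1,t7},{t1,t5,t7}}
  U235: {{t1,t7},{t1,t5,t7}} {{t2,t4},{t2,t6},{t2,t4,t6},{t2,t5,t6}}
  U236: {{t1,t5},{t1,t7},{t1,t5,t7}} {{t2,t4},{t2,t6},{t2,t4,t6},{t2,t5,t6}}
  U245: {{t1,t7},{t1,t5,t7}}
  U246: {{t1,t5},{t1,t7},{t1,t5,t7}}
  U256: {{t1,t7},{t1,t5,t7}} {{t2,t4},{t2,t6},{t2,t4,t6},{t2,t5,t6}} {{t3,t4},{t4,t5},{t3,t4,t5},{t3,t4,t6},{t4,t5,t6}} {{t6,t7}}
  U345: {{t1,t7},{t1,t5,t7}}
  U346: {{t1,t5},{t1,t7},{t1,t5,t7}}
  U356: {{t2},{t2,t4},{t2,t5},{t2,t6},{t2,t4,t6},{t2,t5,t6}} {{t1,t7},{t1,t5,t7}}
  U456: {{t1,t7},{t1,t5,t7}}
  U1256: {{t3,t4},{t3,t4,t5},{t3,t4,t6}}
  U2345: {{t1,t7},{t1,t5,t7}}
  U2346: {{t1,t5},{t1,t7},{t1,t5,t7}}
  U2356: {{t1,t7},{t1,t5,t7}} {{t2,t4},{t2,t6},{t2,t4,t6},{t2,t5,t6}}
  U2456: {{t1,t7},{t1,t5,t7}}
  U3456: {{t1,t7},{t1,t5,t7}}
  U23456: {{t1,t7},{t1,t5,t7}}
C dims 9,22,19,7; δ0: rk 8, SNF 1^8; δ1: rk 13, SNF 1^13; δ2: rk 6, SNF 1^6
Ȟ^0: (9−8)−0=1 ⇒ Z
Ȟ^1: (22−13)−8=1 ⇒ Z
Ȟ^2: (19−6)−13=0 ⇒ 0


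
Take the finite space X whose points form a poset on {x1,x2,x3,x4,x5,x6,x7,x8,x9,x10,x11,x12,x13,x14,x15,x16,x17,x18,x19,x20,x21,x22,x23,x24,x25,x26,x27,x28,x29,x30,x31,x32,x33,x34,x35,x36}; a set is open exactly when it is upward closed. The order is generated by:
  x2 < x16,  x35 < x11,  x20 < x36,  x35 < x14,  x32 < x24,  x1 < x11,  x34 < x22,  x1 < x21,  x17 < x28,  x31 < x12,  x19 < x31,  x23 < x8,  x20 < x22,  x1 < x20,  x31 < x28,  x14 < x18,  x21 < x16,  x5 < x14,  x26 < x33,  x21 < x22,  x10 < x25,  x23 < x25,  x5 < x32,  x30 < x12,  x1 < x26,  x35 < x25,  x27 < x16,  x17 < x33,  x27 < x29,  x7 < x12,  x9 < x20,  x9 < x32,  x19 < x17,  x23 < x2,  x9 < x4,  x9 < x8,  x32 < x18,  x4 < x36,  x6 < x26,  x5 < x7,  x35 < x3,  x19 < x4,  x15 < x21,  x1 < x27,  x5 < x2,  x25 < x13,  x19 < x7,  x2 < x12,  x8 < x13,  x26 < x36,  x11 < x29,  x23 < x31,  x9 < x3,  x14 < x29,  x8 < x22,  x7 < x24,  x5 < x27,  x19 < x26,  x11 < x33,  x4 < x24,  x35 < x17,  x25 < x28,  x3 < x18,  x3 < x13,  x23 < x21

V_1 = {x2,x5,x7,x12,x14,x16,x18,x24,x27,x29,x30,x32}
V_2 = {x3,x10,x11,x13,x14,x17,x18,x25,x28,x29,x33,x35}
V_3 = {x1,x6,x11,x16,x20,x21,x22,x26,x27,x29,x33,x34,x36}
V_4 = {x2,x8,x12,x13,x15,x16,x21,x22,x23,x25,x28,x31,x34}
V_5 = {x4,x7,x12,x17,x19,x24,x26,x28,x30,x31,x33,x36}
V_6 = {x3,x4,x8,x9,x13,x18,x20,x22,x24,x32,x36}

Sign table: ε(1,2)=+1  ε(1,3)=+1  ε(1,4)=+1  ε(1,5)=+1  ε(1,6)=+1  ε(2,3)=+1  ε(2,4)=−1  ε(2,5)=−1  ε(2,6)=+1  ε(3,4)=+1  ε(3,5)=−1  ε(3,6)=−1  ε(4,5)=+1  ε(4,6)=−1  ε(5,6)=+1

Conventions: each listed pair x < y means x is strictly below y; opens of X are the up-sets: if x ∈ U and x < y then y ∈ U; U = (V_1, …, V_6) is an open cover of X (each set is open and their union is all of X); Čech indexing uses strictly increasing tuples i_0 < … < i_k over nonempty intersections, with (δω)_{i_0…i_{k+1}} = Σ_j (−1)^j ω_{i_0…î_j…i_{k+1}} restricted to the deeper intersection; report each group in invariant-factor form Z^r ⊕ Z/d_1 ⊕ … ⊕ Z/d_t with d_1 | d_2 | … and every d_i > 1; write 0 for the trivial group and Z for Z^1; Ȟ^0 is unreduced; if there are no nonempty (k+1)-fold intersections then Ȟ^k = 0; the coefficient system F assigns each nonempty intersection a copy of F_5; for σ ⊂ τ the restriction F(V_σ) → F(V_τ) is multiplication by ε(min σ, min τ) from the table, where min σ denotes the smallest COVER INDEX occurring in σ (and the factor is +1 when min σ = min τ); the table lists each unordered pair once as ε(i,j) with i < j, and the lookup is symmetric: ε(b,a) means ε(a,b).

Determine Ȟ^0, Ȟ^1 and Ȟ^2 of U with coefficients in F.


Ȟ^0 = 0, Ȟ^1 = 0, Ȟ^2 = Z/5

cover nerve:
  V12={x14,x18,x29} V13={x16,x27,x29} V14={x2,x12,x16} V15={x7,x12,x24,x30} V16={x18,x24,x32} V23={x11,x29,x33} V24={x13,x25,x28} V25={x17,x28,x33} V26={x3,x13,x18} V34={x16,x21,x22,x34} V35={x26,x33,x36} V36={x20,x22,x36} V45={x12,x28,x31} V46={x8,x13,x22} V56={x4,x24,x36}
  V123={x29} V126={x18} V134={x16} V145={x12} V156={x24} V235={x33} V245={x28} V246={x13} V346={x22} V356={x36}
C dims 6,15,10; δ0: rk_F5 6; δ1: rk_F5 9
Ȟ^0: (6−6)−0=0 ⇒ 0
Ȟ^1: (15−9)−6=0 ⇒ 0
Ȟ^2: (10−0)−9=1 ⇒ Z/5
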